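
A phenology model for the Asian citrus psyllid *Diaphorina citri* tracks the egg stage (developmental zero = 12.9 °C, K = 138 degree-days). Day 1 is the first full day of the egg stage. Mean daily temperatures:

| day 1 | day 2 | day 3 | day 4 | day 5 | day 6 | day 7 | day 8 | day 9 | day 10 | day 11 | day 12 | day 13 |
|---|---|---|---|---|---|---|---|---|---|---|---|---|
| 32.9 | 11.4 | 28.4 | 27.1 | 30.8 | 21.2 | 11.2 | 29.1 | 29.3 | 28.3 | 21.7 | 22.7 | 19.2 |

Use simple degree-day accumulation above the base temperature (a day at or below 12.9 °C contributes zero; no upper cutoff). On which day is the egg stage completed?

Daily DD above 12.9 °C: 20.0, 0.0, 15.5, 14.2, 17.9, 8.3, 0.0, 16.2, 16.4, 15.4, 8.8, 9.8, 6.3.
Cumulative: 20.0, 20.0, 35.5, 49.7, 67.6, 75.9, 75.9, 92.1, 108.5, 123.9, 132.7, 142.5, 148.8.
The total first reaches 138 DD on day 12.

day 12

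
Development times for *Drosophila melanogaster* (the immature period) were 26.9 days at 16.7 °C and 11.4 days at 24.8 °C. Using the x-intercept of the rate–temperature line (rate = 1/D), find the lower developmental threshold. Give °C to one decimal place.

Under the model K = D·(T − T_b), so D₁·(T₁ − T_b) = D₂·(T₂ − T_b).
26.9·(16.7 − T_b) = 11.4·(24.8 − T_b)
T_b = (26.9·16.7 − 11.4·24.8) / (26.9 − 11.4) = 166.51 / 15.5 = 10.743 °C ≈ 10.7 °C.

10.7 °C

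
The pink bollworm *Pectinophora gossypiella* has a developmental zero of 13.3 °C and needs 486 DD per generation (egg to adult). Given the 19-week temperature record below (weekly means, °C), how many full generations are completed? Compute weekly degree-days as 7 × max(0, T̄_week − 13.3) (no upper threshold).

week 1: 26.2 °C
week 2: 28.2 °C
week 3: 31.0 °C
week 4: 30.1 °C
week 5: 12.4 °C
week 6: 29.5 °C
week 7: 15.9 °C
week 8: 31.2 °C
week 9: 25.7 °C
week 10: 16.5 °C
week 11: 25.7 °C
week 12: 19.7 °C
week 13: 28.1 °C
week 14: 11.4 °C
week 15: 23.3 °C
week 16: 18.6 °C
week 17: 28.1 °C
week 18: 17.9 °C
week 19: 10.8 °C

Weekly DD (7 × max(0, T̄ − 13.3)): 90.3, 104.3, 123.9, 117.6, 0.0, 113.4, 18.2, 125.3, 86.8, 22.4, 86.8, 44.8, 103.6, 0.0, 70.0, 37.1, 103.6, 32.2, 0.0.
Season total = 1280.3 DD.
Complete generations = ⌊1280.3 / 486⌋ = 2.

2 generations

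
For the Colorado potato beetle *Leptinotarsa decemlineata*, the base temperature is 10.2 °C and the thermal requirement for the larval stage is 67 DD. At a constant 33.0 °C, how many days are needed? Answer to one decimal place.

Daily accumulation = 33.0 − 10.2 = 22.8 DD/day.
Duration = 67 / 22.8 = 2.939 ≈ 2.9 days.

2.9 days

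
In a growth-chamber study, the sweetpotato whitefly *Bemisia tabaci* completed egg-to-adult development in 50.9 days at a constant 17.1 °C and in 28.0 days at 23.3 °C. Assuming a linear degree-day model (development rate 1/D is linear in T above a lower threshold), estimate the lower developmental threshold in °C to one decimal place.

9.5 °C

Linear rate model ⇒ the product D·(T − T_b) is constant across temperatures.
50.9·(17.1 − T_b) = 28.0·(23.3 − T_b)
T_b = (50.9·17.1 − 28.0·23.3) / (50.9 − 28.0) = 217.99 / 22.9 = 9.519 °C ≈ 9.5 °C.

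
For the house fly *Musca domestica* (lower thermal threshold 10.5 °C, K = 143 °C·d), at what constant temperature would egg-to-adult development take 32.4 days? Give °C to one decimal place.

14.9 °C

Required daily accumulation = 143 / 32.4 = 4.414 DD/day.
T = T_base + 4.414 = 10.5 + 4.414 = 14.914 ≈ 14.9 °C.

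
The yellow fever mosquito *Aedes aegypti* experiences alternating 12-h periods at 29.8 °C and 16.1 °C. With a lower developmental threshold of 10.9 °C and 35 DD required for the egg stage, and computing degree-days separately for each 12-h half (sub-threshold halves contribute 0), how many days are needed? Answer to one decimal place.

2.9 days

Day half: max(0, 29.8 − 10.9) × 0.5 = 18.9 × 0.5 = 9.45 DD.
Night half: max(0, 16.1 − 10.9) × 0.5 = 5.2 × 0.5 = 2.60 DD.
Per 24 h: 12.05 DD/day.
Duration = 35 / 12.05 = 2.905 ≈ 2.9 days.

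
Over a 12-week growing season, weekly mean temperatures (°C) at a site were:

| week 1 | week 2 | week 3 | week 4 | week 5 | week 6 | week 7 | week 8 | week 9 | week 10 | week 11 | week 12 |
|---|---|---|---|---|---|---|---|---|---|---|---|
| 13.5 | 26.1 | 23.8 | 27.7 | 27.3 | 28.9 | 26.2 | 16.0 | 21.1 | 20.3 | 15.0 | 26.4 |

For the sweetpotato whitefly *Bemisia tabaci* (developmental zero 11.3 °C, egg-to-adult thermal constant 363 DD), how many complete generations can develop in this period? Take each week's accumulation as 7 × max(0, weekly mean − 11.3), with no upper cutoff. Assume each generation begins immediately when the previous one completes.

2 generations

Weekly DD (7 × max(0, T̄ − 11.3)): 15.4, 103.6, 87.5, 114.8, 112.0, 123.2, 104.3, 32.9, 68.6, 63.0, 25.9, 105.7.
Season total = 956.9 DD.
Complete generations = ⌊956.9 / 363⌋ = 2.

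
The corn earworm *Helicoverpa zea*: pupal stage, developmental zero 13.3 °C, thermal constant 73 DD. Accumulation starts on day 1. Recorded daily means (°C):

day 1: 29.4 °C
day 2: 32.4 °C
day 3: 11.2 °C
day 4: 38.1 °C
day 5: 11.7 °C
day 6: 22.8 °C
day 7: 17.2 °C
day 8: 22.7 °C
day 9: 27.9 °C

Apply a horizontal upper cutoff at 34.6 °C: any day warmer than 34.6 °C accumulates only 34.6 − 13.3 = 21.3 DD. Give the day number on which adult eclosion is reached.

Daily DD above 13.3 °C (capped at 21.3): 16.1, 19.1, 0.0, 21.3, 0.0, 9.5, 3.9, 9.4, 14.6.
Cumulative: 16.1, 35.2, 35.2, 56.5, 56.5, 66.0, 69.9, 79.3, 93.9.
The total first reaches 73 DD on day 8.

day 8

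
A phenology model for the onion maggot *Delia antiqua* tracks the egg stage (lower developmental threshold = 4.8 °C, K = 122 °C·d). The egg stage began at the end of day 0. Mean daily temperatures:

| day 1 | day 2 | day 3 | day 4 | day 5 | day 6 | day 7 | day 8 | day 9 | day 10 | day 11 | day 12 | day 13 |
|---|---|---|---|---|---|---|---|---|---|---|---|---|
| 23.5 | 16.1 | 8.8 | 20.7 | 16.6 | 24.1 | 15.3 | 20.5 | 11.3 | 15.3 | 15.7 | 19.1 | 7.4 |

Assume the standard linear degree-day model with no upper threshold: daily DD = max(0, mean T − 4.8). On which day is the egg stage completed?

day 10

Daily DD above 4.8 °C: 18.7, 11.3, 4.0, 15.9, 11.8, 19.3, 10.5, 15.7, 6.5, 10.5, 10.9, 14.3, 2.6.
Cumulative: 18.7, 30.0, 34.0, 49.9, 61.7, 81.0, 91.5, 107.2, 113.7, 124.2, 135.1, 149.4, 152.0.
The total first reaches 122 DD on day 10.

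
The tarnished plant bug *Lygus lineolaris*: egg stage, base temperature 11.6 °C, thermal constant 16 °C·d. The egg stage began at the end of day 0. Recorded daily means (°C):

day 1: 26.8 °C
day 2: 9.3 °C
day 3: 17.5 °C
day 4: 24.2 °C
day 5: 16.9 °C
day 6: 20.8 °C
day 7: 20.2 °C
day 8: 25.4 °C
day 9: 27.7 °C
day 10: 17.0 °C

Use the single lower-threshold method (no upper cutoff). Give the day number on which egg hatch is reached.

day 3

Daily DD above 11.6 °C: 15.2, 0.0, 5.9, 12.6, 5.3, 9.2, 8.6, 13.8, 16.1, 5.4.
Cumulative: 15.2, 15.2, 21.1, 33.7, 39.0, 48.2, 56.8, 70.6, 86.7, 92.1.
The total first reaches 16 DD on day 3.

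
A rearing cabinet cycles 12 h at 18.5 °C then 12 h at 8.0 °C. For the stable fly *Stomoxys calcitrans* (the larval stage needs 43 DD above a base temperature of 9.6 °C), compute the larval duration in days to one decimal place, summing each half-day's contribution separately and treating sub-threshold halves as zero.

9.7 days

Day half: max(0, 18.5 − 9.6) × 0.5 = 8.9 × 0.5 = 4.45 DD.
Night half: max(0, 8.0 − 9.6) × 0.5 = 0.0 × 0.5 = 0.00 DD.
Per 24 h: 4.45 DD/day.
Duration = 43 / 4.45 = 9.663 ≈ 9.7 days.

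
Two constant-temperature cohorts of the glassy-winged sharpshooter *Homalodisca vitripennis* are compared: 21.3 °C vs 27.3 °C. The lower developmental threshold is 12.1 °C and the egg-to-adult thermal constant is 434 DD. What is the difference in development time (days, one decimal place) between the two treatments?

At 21.3 °C: 434 / (21.3 − 12.1) = 434 / 9.2 = 47.174 d.
At 27.3 °C: 434 / (27.3 − 12.1) = 434 / 15.2 = 28.553 d.
Difference = |47.174 − 28.553| = 18.621 ≈ 18.6 days.

18.6 days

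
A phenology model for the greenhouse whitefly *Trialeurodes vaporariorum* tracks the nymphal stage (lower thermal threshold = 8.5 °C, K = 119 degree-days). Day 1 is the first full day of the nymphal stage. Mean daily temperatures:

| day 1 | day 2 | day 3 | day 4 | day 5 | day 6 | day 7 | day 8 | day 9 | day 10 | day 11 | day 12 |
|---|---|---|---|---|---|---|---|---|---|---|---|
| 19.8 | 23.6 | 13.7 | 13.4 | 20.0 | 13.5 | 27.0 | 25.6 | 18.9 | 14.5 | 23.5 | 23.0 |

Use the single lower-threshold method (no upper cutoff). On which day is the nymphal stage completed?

Daily DD above 8.5 °C: 11.3, 15.1, 5.2, 4.9, 11.5, 5.0, 18.5, 17.1, 10.4, 6.0, 15.0, 14.5.
Cumulative: 11.3, 26.4, 31.6, 36.5, 48.0, 53.0, 71.5, 88.6, 99.0, 105.0, 120.0, 134.5.
The total first reaches 119 DD on day 11.

day 11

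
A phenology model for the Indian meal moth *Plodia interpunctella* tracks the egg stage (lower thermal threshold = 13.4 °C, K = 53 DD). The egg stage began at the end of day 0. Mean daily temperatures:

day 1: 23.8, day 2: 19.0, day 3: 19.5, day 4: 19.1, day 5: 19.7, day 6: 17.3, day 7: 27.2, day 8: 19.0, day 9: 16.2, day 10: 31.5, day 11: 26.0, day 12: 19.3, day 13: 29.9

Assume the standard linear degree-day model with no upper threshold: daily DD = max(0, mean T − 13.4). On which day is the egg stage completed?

Daily DD above 13.4 °C: 10.4, 5.6, 6.1, 5.7, 6.3, 3.9, 13.8, 5.6, 2.8, 18.1, 12.6, 5.9, 16.5.
Cumulative: 10.4, 16.0, 22.1, 27.8, 34.1, 38.0, 51.8, 57.4, 60.2, 78.3, 90.9, 96.8, 113.3.
The total first reaches 53 DD on day 8.

day 8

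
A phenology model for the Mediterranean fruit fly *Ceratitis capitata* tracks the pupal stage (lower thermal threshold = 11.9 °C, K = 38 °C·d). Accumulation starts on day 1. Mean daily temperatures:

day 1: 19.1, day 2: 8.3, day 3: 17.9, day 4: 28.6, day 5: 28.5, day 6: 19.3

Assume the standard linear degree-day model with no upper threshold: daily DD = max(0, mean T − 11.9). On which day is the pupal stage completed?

day 5

Daily DD above 11.9 °C: 7.2, 0.0, 6.0, 16.7, 16.6, 7.4.
Cumulative: 7.2, 7.2, 13.2, 29.9, 46.5, 53.9.
The total first reaches 38 DD on day 5.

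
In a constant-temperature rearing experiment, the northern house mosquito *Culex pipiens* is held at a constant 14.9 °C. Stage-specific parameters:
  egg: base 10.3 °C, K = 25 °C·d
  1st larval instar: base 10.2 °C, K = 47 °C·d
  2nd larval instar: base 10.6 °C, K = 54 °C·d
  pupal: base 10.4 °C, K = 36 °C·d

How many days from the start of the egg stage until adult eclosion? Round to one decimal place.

egg: 25 / (14.9 − 10.3) = 25 / 4.6 = 5.435 d.
1st larval instar: 47 / (14.9 − 10.2) = 47 / 4.7 = 10.000 d.
2nd larval instar: 54 / (14.9 − 10.6) = 54 / 4.3 = 12.558 d.
pupal: 36 / (14.9 − 10.4) = 36 / 4.5 = 8.000 d.
Sum = 35.993 ≈ 36.0 days.

36.0 days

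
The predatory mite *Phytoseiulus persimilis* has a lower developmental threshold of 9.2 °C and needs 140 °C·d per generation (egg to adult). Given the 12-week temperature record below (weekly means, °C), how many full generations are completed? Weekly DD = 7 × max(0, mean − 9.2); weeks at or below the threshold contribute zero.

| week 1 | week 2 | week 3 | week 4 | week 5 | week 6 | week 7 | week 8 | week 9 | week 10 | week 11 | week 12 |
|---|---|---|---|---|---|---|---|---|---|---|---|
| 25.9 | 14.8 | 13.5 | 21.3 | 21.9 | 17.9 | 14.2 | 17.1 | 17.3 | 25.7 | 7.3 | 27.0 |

Weekly DD (7 × max(0, T̄ − 9.2)): 116.9, 39.2, 30.1, 84.7, 88.9, 60.9, 35.0, 55.3, 56.7, 115.5, 0.0, 124.6.
Season total = 807.8 DD.
Complete generations = ⌊807.8 / 140⌋ = 5.

5 generations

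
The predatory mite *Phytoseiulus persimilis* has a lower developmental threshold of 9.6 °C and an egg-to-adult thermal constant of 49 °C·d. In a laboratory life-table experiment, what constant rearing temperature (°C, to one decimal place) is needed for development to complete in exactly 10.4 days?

Required daily accumulation = 49 / 10.4 = 4.712 DD/day.
T = T_base + 4.712 = 9.6 + 4.712 = 14.312 ≈ 14.3 °C.

14.3 °C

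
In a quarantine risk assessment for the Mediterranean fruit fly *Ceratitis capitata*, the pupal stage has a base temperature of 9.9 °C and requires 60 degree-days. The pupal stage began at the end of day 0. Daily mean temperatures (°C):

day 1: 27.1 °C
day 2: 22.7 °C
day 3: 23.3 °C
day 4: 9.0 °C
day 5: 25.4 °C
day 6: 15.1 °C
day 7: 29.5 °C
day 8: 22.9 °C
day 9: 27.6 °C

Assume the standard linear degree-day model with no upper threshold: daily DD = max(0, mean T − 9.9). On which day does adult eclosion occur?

Daily DD above 9.9 °C: 17.2, 12.8, 13.4, 0.0, 15.5, 5.2, 19.6, 13.0, 17.7.
Cumulative: 17.2, 30.0, 43.4, 43.4, 58.9, 64.1, 83.7, 96.7, 114.4.
The total first reaches 60 DD on day 6.

day 6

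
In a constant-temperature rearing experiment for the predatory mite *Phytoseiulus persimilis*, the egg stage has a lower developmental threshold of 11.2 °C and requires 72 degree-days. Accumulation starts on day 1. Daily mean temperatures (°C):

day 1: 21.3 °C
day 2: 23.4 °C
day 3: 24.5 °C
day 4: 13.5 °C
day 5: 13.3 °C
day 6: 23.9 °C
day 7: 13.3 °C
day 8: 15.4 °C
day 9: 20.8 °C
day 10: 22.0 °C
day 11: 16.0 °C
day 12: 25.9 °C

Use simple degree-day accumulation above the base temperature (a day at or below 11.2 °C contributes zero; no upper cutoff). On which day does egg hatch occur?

Daily DD above 11.2 °C: 10.1, 12.2, 13.3, 2.3, 2.1, 12.7, 2.1, 4.2, 9.6, 10.8, 4.8, 14.7.
Cumulative: 10.1, 22.3, 35.6, 37.9, 40.0, 52.7, 54.8, 59.0, 68.6, 79.4, 84.2, 98.9.
The total first reaches 72 DD on day 10.

day 10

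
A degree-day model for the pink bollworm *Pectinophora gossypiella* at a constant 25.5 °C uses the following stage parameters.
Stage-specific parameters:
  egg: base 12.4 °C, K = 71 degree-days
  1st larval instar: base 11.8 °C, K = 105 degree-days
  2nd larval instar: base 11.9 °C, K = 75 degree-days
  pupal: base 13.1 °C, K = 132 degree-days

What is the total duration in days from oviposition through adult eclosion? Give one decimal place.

29.2 days

egg: 71 / (25.5 − 12.4) = 71 / 13.1 = 5.420 d.
1st larval instar: 105 / (25.5 − 11.8) = 105 / 13.7 = 7.664 d.
2nd larval instar: 75 / (25.5 − 11.9) = 75 / 13.6 = 5.515 d.
pupal: 132 / (25.5 − 13.1) = 132 / 12.4 = 10.645 d.
Sum = 29.244 ≈ 29.2 days.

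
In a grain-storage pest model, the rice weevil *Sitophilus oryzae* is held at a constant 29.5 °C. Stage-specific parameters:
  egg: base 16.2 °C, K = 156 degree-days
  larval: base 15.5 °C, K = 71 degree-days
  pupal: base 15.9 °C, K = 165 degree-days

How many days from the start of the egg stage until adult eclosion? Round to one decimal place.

egg: 156 / (29.5 − 16.2) = 156 / 13.3 = 11.729 d.
larval: 71 / (29.5 − 15.5) = 71 / 14.0 = 5.071 d.
pupal: 165 / (29.5 − 15.9) = 165 / 13.6 = 12.132 d.
Sum = 28.933 ≈ 28.9 days.

28.9 days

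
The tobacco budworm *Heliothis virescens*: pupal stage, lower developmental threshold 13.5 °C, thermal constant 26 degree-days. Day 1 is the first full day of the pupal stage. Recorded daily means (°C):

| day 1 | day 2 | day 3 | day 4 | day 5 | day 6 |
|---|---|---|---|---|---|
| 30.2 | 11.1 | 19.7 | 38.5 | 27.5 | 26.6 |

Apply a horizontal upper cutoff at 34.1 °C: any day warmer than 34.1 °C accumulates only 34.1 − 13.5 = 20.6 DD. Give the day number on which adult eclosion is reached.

day 4

Daily DD above 13.5 °C (capped at 20.6): 16.7, 0.0, 6.2, 20.6, 14.0, 13.1.
Cumulative: 16.7, 16.7, 22.9, 43.5, 57.5, 70.6.
The total first reaches 26 DD on day 4.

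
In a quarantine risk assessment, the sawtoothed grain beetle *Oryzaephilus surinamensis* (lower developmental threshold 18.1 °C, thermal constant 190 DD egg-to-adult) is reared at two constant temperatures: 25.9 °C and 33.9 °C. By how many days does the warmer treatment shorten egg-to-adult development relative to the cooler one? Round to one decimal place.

At 25.9 °C: 190 / (25.9 − 18.1) = 190 / 7.8 = 24.359 d.
At 33.9 °C: 190 / (33.9 − 18.1) = 190 / 15.8 = 12.025 d.
Difference = |24.359 − 12.025| = 12.334 ≈ 12.3 days.

12.3 days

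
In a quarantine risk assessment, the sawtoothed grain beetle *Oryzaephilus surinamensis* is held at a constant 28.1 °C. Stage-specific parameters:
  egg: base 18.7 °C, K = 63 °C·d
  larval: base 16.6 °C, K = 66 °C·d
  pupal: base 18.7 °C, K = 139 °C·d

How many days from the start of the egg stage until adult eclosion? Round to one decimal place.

27.2 days

egg: 63 / (28.1 − 18.7) = 63 / 9.4 = 6.702 d.
larval: 66 / (28.1 − 16.6) = 66 / 11.5 = 5.739 d.
pupal: 139 / (28.1 − 18.7) = 139 / 9.4 = 14.787 d.
Sum = 27.228 ≈ 27.2 days.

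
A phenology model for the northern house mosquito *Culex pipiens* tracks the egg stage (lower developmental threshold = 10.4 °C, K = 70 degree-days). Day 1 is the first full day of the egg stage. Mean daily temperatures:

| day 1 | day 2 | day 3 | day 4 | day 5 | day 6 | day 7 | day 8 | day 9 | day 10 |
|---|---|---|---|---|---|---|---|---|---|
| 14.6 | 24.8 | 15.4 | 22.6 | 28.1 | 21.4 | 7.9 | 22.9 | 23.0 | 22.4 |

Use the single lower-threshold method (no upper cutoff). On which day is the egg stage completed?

Daily DD above 10.4 °C: 4.2, 14.4, 5.0, 12.2, 17.7, 11.0, 0.0, 12.5, 12.6, 12.0.
Cumulative: 4.2, 18.6, 23.6, 35.8, 53.5, 64.5, 64.5, 77.0, 89.6, 101.6.
The total first reaches 70 DD on day 8.

day 8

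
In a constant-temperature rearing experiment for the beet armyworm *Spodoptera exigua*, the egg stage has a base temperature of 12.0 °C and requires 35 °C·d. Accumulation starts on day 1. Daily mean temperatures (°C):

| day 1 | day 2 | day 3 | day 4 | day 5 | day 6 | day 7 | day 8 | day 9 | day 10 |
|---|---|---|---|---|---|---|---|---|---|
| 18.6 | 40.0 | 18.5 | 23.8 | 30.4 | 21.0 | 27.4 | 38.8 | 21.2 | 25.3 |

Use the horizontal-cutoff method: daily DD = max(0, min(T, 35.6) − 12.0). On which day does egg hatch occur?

Daily DD above 12.0 °C (capped at 23.6): 6.6, 23.6, 6.5, 11.8, 18.4, 9.0, 15.4, 23.6, 9.2, 13.3.
Cumulative: 6.6, 30.2, 36.7, 48.5, 66.9, 75.9, 91.3, 114.9, 124.1, 137.4.
The total first reaches 35 DD on day 3.

day 3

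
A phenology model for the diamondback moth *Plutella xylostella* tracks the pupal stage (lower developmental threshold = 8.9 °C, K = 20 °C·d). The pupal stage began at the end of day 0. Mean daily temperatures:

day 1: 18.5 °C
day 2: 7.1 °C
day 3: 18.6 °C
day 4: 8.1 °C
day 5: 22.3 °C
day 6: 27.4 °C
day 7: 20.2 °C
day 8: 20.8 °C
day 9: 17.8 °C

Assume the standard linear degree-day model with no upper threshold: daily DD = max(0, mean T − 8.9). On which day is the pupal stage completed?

Daily DD above 8.9 °C: 9.6, 0.0, 9.7, 0.0, 13.4, 18.5, 11.3, 11.9, 8.9.
Cumulative: 9.6, 9.6, 19.3, 19.3, 32.7, 51.2, 62.5, 74.4, 83.3.
The total first reaches 20 DD on day 5.

day 5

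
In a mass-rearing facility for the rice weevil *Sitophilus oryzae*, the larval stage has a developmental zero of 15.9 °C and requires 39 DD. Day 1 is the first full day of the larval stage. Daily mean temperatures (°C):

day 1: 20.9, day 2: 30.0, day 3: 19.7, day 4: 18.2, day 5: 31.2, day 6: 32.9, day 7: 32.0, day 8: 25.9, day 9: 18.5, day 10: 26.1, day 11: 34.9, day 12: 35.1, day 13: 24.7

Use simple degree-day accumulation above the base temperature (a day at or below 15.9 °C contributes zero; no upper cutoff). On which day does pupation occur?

day 5

Daily DD above 15.9 °C: 5.0, 14.1, 3.8, 2.3, 15.3, 17.0, 16.1, 10.0, 2.6, 10.2, 19.0, 19.2, 8.8.
Cumulative: 5.0, 19.1, 22.9, 25.2, 40.5, 57.5, 73.6, 83.6, 86.2, 96.4, 115.4, 134.6, 143.4.
The total first reaches 39 DD on day 5.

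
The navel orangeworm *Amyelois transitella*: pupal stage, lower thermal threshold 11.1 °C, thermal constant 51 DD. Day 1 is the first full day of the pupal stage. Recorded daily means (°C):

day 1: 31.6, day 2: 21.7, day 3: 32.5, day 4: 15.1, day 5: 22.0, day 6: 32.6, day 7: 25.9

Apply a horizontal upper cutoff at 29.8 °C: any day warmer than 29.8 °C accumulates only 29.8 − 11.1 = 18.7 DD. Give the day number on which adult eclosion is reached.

Daily DD above 11.1 °C (capped at 18.7): 18.7, 10.6, 18.7, 4.0, 10.9, 18.7, 14.8.
Cumulative: 18.7, 29.3, 48.0, 52.0, 62.9, 81.6, 96.4.
The total first reaches 51 DD on day 4.

day 4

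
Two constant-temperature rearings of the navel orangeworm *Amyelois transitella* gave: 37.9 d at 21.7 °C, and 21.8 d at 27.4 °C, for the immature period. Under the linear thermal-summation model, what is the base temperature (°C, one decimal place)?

Under the model K = D·(T − T_b), so D₁·(T₁ − T_b) = D₂·(T₂ − T_b).
37.9·(21.7 − T_b) = 21.8·(27.4 − T_b)
T_b = (37.9·21.7 − 21.8·27.4) / (37.9 − 21.8) = 225.11 / 16.1 = 13.982 °C ≈ 14.0 °C.

14.0 °C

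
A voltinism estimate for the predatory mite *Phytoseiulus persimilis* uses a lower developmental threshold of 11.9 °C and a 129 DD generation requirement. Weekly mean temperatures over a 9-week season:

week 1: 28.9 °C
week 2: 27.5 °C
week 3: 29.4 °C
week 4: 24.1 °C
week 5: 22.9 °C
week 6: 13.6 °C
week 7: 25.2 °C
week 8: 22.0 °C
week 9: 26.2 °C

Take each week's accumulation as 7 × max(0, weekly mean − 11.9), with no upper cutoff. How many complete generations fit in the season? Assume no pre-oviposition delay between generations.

Weekly DD (7 × max(0, T̄ − 11.9)): 119.0, 109.2, 122.5, 85.4, 77.0, 11.9, 93.1, 70.7, 100.1.
Season total = 788.9 DD.
Complete generations = ⌊788.9 / 129⌋ = 6.

6 generations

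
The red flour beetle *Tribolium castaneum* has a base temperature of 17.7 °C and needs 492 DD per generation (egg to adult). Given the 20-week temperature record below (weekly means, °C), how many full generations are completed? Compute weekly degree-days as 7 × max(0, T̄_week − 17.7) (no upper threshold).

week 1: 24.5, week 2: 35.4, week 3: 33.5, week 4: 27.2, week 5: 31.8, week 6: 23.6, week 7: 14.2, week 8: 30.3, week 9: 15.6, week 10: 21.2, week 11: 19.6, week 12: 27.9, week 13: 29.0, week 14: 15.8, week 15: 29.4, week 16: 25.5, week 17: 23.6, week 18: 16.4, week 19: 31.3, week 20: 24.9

2 generations

Weekly DD (7 × max(0, T̄ − 17.7)): 47.6, 123.9, 110.6, 66.5, 98.7, 41.3, 0.0, 88.2, 0.0, 24.5, 13.3, 71.4, 79.1, 0.0, 81.9, 54.6, 41.3, 0.0, 95.2, 50.4.
Season total = 1088.5 DD.
Complete generations = ⌊1088.5 / 492⌋ = 2.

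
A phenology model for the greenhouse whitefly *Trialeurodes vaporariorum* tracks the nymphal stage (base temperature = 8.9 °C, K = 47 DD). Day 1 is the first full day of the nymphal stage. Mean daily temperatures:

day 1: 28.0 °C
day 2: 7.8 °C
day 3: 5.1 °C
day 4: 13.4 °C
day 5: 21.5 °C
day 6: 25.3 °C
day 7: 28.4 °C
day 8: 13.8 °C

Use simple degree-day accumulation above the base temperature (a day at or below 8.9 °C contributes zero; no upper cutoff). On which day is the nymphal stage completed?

day 6

Daily DD above 8.9 °C: 19.1, 0.0, 0.0, 4.5, 12.6, 16.4, 19.5, 4.9.
Cumulative: 19.1, 19.1, 19.1, 23.6, 36.2, 52.6, 72.1, 77.0.
The total first reaches 47 DD on day 6.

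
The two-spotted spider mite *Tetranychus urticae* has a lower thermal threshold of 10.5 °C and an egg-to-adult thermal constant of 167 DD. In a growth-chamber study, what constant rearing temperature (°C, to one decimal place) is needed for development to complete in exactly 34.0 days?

15.4 °C

Required daily accumulation = 167 / 34.0 = 4.912 DD/day.
T = T_base + 4.912 = 10.5 + 4.912 = 15.412 ≈ 15.4 °C.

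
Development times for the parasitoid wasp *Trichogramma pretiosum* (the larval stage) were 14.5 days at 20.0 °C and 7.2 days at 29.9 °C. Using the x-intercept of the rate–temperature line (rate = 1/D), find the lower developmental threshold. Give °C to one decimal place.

10.2 °C

Equal thermal constants: D₁(T₁ − T_b) = D₂(T₂ − T_b).
14.5·(20.0 − T_b) = 7.2·(29.9 − T_b)
T_b = (14.5·20.0 − 7.2·29.9) / (14.5 − 7.2) = 74.72 / 7.3 = 10.236 °C ≈ 10.2 °C.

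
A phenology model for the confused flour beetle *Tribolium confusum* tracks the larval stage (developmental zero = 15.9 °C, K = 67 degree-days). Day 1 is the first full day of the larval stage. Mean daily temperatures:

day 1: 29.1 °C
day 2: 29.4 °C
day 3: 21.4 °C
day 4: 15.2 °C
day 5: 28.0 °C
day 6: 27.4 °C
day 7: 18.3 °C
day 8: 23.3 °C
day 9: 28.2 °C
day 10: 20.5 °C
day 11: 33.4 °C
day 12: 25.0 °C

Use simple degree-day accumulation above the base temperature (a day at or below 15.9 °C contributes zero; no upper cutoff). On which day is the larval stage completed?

Daily DD above 15.9 °C: 13.2, 13.5, 5.5, 0.0, 12.1, 11.5, 2.4, 7.4, 12.3, 4.6, 17.5, 9.1.
Cumulative: 13.2, 26.7, 32.2, 32.2, 44.3, 55.8, 58.2, 65.6, 77.9, 82.5, 100.0, 109.1.
The total first reaches 67 DD on day 9.

day 9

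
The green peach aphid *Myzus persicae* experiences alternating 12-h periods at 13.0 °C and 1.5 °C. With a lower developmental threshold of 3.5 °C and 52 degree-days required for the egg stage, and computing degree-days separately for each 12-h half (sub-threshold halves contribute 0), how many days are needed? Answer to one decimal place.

Day half: max(0, 13.0 − 3.5) × 0.5 = 9.5 × 0.5 = 4.75 DD.
Night half: max(0, 1.5 − 3.5) × 0.5 = 0.0 × 0.5 = 0.00 DD.
Per 24 h: 4.75 DD/day.
Duration = 52 / 4.75 = 10.947 ≈ 10.9 days.

10.9 days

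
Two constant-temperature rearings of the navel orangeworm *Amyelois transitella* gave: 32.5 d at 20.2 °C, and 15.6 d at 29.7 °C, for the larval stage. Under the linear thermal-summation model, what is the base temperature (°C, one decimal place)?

Equal thermal constants: D₁(T₁ − T_b) = D₂(T₂ − T_b).
32.5·(20.2 − T_b) = 15.6·(29.7 − T_b)
T_b = (32.5·20.2 − 15.6·29.7) / (32.5 − 15.6) = 193.18 / 16.9 = 11.431 °C ≈ 11.4 °C.

11.4 °C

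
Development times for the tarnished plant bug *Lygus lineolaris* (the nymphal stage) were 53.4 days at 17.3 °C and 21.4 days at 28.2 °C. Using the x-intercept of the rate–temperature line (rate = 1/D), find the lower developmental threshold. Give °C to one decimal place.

Under the model K = D·(T − T_b), so D₁·(T₁ − T_b) = D₂·(T₂ − T_b).
53.4·(17.3 − T_b) = 21.4·(28.2 − T_b)
T_b = (53.4·17.3 − 21.4·28.2) / (53.4 − 21.4) = 320.34 / 32.0 = 10.011 °C ≈ 10.0 °C.

10.0 °C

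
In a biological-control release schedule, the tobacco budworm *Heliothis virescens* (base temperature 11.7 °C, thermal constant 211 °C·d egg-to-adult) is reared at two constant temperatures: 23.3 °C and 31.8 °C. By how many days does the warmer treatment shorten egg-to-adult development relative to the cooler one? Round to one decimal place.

At 23.3 °C: 211 / (23.3 − 11.7) = 211 / 11.6 = 18.190 d.
At 31.8 °C: 211 / (31.8 − 11.7) = 211 / 20.1 = 10.498 d.
Difference = |18.190 − 10.498| = 7.692 ≈ 7.7 days.

7.7 days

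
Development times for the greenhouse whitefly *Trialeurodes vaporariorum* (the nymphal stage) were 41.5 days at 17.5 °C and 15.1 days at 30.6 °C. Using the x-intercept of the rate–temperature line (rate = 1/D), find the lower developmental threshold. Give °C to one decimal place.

10.0 °C

Linear rate model ⇒ the product D·(T − T_b) is constant across temperatures.
41.5·(17.5 − T_b) = 15.1·(30.6 − T_b)
T_b = (41.5·17.5 − 15.1·30.6) / (41.5 − 15.1) = 264.19 / 26.4 = 10.007 °C ≈ 10.0 °C.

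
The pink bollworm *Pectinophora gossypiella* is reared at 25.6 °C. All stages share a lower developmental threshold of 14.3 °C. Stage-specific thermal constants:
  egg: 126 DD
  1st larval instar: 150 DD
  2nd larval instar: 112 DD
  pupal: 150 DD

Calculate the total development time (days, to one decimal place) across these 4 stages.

47.6 days

Daily accumulation at 25.6 °C = 25.6 − 14.3 = 11.3 DD/day.
Total K = 126 + 150 + 112 + 150 = 538 DD.
Total duration = 538 / 11.3 = 47.611 ≈ 47.6 days.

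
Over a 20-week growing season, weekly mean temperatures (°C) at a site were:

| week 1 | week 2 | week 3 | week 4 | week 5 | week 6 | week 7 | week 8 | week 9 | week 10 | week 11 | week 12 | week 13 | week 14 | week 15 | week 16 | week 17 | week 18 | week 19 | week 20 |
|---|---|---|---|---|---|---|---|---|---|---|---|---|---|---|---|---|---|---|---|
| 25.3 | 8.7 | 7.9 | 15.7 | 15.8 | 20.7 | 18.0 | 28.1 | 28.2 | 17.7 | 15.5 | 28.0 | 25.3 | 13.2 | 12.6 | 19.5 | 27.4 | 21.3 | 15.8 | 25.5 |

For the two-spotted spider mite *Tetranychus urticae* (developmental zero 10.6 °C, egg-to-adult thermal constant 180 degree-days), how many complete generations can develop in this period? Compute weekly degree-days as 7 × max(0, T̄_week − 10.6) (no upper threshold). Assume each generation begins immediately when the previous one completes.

7 generations

Weekly DD (7 × max(0, T̄ − 10.6)): 102.9, 0.0, 0.0, 35.7, 36.4, 70.7, 51.8, 122.5, 123.2, 49.7, 34.3, 121.8, 102.9, 18.2, 14.0, 62.3, 117.6, 74.9, 36.4, 104.3.
Season total = 1279.6 DD.
Complete generations = ⌊1279.6 / 180⌋ = 7.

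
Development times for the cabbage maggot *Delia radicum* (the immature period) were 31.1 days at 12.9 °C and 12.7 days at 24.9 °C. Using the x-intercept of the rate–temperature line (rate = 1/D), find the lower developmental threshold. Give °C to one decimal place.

4.6 °C

Under the model K = D·(T − T_b), so D₁·(T₁ − T_b) = D₂·(T₂ − T_b).
31.1·(12.9 − T_b) = 12.7·(24.9 − T_b)
T_b = (31.1·12.9 − 12.7·24.9) / (31.1 − 12.7) = 84.96 / 18.4 = 4.617 °C ≈ 4.6 °C.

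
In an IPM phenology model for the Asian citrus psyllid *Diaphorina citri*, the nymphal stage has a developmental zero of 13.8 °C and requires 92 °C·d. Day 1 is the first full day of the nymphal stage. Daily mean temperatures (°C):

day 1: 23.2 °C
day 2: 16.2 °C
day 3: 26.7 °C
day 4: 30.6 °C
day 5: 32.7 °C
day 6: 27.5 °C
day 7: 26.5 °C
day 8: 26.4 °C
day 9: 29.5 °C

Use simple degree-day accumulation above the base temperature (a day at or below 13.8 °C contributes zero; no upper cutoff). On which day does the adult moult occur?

day 8

Daily DD above 13.8 °C: 9.4, 2.4, 12.9, 16.8, 18.9, 13.7, 12.7, 12.6, 15.7.
Cumulative: 9.4, 11.8, 24.7, 41.5, 60.4, 74.1, 86.8, 99.4, 115.1.
The total first reaches 92 DD on day 8.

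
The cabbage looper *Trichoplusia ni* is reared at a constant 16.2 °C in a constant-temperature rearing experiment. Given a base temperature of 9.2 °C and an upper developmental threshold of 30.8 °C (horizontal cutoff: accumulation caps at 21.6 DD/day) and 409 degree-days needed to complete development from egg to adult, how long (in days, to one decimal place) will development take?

Daily accumulation = 16.2 − 9.2 = 7.0 DD/day.
Duration = 409 / 7.0 = 58.429 ≈ 58.4 days.

58.4 days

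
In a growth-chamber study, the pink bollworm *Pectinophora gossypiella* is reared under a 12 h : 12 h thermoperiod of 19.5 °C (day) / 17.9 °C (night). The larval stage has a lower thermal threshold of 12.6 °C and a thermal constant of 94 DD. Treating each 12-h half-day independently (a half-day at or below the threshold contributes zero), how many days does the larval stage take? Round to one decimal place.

Day half: max(0, 19.5 − 12.6) × 0.5 = 6.9 × 0.5 = 3.45 DD.
Night half: max(0, 17.9 − 12.6) × 0.5 = 5.3 × 0.5 = 2.65 DD.
Per 24 h: 6.10 DD/day.
Duration = 94 / 6.10 = 15.410 ≈ 15.4 days.

15.4 days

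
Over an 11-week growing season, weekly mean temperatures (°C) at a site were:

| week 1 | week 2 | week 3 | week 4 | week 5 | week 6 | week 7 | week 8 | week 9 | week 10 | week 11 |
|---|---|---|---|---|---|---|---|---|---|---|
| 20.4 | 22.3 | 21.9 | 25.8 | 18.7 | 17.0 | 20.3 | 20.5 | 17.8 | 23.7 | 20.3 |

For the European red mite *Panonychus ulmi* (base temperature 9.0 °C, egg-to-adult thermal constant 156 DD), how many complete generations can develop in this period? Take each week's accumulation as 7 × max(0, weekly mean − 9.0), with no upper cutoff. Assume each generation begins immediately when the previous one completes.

5 generations

Weekly DD (7 × max(0, T̄ − 9.0)): 79.8, 93.1, 90.3, 117.6, 67.9, 56.0, 79.1, 80.5, 61.6, 102.9, 79.1.
Season total = 907.9 DD.
Complete generations = ⌊907.9 / 156⌋ = 5.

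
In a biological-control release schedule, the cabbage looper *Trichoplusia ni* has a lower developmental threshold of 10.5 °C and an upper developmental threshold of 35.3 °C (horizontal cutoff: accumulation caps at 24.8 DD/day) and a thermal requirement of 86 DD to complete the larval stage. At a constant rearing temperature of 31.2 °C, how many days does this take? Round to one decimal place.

4.2 days

Daily accumulation = 31.2 − 10.5 = 20.7 DD/day.
Duration = 86 / 20.7 = 4.155 ≈ 4.2 days.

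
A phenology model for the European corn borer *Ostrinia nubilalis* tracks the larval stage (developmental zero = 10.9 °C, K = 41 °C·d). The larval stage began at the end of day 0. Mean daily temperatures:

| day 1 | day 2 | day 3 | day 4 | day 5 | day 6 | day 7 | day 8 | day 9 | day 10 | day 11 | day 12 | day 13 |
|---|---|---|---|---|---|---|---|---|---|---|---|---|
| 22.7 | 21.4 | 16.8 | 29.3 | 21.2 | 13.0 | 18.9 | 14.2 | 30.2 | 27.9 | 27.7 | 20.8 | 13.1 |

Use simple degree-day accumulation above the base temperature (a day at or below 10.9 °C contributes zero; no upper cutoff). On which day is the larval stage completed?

day 4

Daily DD above 10.9 °C: 11.8, 10.5, 5.9, 18.4, 10.3, 2.1, 8.0, 3.3, 19.3, 17.0, 16.8, 9.9, 2.2.
Cumulative: 11.8, 22.3, 28.2, 46.6, 56.9, 59.0, 67.0, 70.3, 89.6, 106.6, 123.4, 133.3, 135.5.
The total first reaches 41 DD on day 4.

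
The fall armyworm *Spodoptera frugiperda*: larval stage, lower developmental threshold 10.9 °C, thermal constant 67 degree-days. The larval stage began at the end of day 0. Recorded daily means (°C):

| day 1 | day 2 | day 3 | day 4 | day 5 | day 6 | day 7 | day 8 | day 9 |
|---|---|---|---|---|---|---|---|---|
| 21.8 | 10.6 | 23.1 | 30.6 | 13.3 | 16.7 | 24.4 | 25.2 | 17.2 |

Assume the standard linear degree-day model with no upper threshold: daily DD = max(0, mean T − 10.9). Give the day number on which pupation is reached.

Daily DD above 10.9 °C: 10.9, 0.0, 12.2, 19.7, 2.4, 5.8, 13.5, 14.3, 6.3.
Cumulative: 10.9, 10.9, 23.1, 42.8, 45.2, 51.0, 64.5, 78.8, 85.1.
The total first reaches 67 DD on day 8.

day 8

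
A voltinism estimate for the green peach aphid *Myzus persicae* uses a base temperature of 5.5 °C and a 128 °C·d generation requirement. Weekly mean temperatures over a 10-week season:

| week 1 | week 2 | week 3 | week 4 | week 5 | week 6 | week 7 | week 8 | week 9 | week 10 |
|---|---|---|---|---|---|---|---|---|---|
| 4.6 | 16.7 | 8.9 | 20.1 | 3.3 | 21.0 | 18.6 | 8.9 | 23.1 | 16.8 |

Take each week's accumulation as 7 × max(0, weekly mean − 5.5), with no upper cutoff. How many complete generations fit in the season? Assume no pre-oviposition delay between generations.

4 generations

Weekly DD (7 × max(0, T̄ − 5.5)): 0.0, 78.4, 23.8, 102.2, 0.0, 108.5, 91.7, 23.8, 123.2, 79.1.
Season total = 630.7 DD.
Complete generations = ⌊630.7 / 128⌋ = 4.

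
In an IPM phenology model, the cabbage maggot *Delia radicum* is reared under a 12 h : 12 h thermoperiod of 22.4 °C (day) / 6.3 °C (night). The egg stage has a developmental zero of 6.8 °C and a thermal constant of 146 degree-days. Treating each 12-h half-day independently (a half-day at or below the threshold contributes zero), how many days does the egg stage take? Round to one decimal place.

18.7 days

Day half: max(0, 22.4 − 6.8) × 0.5 = 15.6 × 0.5 = 7.80 DD.
Night half: max(0, 6.3 − 6.8) × 0.5 = 0.0 × 0.5 = 0.00 DD.
Per 24 h: 7.80 DD/day.
Duration = 146 / 7.80 = 18.718 ≈ 18.7 days.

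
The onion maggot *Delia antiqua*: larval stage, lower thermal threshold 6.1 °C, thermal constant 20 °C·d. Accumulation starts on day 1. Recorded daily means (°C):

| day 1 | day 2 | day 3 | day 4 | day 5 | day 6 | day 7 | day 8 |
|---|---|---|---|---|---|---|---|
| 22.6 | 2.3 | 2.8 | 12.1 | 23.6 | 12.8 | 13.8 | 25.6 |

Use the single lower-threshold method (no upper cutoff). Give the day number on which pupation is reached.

day 4

Daily DD above 6.1 °C: 16.5, 0.0, 0.0, 6.0, 17.5, 6.7, 7.7, 19.5.
Cumulative: 16.5, 16.5, 16.5, 22.5, 40.0, 46.7, 54.4, 73.9.
The total first reaches 20 DD on day 4.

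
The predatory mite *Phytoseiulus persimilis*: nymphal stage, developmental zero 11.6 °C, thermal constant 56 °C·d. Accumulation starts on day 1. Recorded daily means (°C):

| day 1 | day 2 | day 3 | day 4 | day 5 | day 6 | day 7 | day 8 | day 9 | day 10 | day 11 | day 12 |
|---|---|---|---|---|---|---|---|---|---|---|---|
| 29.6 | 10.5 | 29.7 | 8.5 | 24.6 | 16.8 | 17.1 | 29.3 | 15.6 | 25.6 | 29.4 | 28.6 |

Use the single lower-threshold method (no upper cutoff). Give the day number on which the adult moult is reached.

day 7

Daily DD above 11.6 °C: 18.0, 0.0, 18.1, 0.0, 13.0, 5.2, 5.5, 17.7, 4.0, 14.0, 17.8, 17.0.
Cumulative: 18.0, 18.0, 36.1, 36.1, 49.1, 54.3, 59.8, 77.5, 81.5, 95.5, 113.3, 130.3.
The total first reaches 56 DD on day 7.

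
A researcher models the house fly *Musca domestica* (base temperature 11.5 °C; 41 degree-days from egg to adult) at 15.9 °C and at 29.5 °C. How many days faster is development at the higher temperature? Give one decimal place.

7.0 days

At 15.9 °C: 41 / (15.9 − 11.5) = 41 / 4.4 = 9.318 d.
At 29.5 °C: 41 / (29.5 − 11.5) = 41 / 18.0 = 2.278 d.
Difference = |9.318 − 2.278| = 7.040 ≈ 7.0 days.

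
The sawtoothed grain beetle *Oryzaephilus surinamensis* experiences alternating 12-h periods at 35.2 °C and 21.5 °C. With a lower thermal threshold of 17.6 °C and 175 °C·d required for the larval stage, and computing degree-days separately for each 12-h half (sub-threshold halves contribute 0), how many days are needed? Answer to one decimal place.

16.3 days

Day half: max(0, 35.2 − 17.6) × 0.5 = 17.6 × 0.5 = 8.80 DD.
Night half: max(0, 21.5 − 17.6) × 0.5 = 3.9 × 0.5 = 1.95 DD.
Per 24 h: 10.75 DD/day.
Duration = 175 / 10.75 = 16.279 ≈ 16.3 days.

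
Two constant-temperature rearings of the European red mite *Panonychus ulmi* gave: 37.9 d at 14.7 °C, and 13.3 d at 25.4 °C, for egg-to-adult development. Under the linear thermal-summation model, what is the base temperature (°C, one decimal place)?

Linear rate model ⇒ the product D·(T − T_b) is constant across temperatures.
37.9·(14.7 − T_b) = 13.3·(25.4 − T_b)
T_b = (37.9·14.7 − 13.3·25.4) / (37.9 − 13.3) = 219.31 / 24.6 = 8.915 °C ≈ 8.9 °C.

8.9 °C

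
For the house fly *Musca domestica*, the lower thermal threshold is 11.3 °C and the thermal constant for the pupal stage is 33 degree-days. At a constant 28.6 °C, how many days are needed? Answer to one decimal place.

Daily accumulation = 28.6 − 11.3 = 17.3 DD/day.
Duration = 33 / 17.3 = 1.908 ≈ 1.9 days.

1.9 days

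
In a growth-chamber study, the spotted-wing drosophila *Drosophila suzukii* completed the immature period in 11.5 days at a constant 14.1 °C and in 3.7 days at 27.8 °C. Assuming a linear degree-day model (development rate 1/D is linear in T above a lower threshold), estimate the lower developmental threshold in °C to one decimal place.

7.6 °C

Linear rate model ⇒ the product D·(T − T_b) is constant across temperatures.
11.5·(14.1 − T_b) = 3.7·(27.8 − T_b)
T_b = (11.5·14.1 − 3.7·27.8) / (11.5 − 3.7) = 59.29 / 7.8 = 7.601 °C ≈ 7.6 °C.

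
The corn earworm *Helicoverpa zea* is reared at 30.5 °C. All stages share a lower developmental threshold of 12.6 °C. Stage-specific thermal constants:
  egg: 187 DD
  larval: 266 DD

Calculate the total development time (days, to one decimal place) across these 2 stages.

Daily accumulation at 30.5 °C = 30.5 − 12.6 = 17.9 DD/day.
Total K = 187 + 266 = 453 DD.
Total duration = 453 / 17.9 = 25.307 ≈ 25.3 days.

25.3 days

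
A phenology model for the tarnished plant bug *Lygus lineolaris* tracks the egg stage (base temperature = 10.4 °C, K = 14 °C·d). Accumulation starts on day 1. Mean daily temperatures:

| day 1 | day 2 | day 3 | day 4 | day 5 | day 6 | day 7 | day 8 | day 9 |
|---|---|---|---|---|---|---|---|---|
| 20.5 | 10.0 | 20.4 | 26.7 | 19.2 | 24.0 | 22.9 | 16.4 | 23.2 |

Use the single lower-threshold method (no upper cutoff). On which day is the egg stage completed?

Daily DD above 10.4 °C: 10.1, 0.0, 10.0, 16.3, 8.8, 13.6, 12.5, 6.0, 12.8.
Cumulative: 10.1, 10.1, 20.1, 36.4, 45.2, 58.8, 71.3, 77.3, 90.1.
The total first reaches 14 DD on day 3.

day 3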